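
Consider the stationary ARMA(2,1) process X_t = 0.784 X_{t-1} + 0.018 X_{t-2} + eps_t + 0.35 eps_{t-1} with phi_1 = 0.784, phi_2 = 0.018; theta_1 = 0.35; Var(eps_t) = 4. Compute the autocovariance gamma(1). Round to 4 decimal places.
\gamma(1) = 16.2383

Multiply the model equation by X_{t-k} and take expectations. With theta_0 = psi_0 = 1 and psi_j the MA(infinity) weights, this gives
  gamma(k) - sum_i phi_i gamma(k-i) = c_k,
  c_k = sigma^2 * sum_{j=k..q} theta_j psi_{j-k}   (c_k = 0 for k > q),
using gamma(-m) = gamma(m).
psi-weights needed (psi_j = theta_j + sum_i phi_i psi_{j-i}):
  psi_1 = theta_1 + phi_1 = 0.35 + (0.784) = 1.134
Right-hand sides:
  c_0 = sigma^2 (1 + theta_1 psi_1) = 4 * (1 + (0.35)(1.134)) = 4 * 1.3969 = 5.5876
  c_1 = sigma^2 theta_1 = 4 * (0.35) = 1.4
  c_2 = 0
Equations for k = 0, 1, 2 (AR order 2, c_2 = 0):
  (E0) gamma(0) = phi_1 gamma(1) + phi_2 gamma(2) + c_0
  (E1) gamma(1) = phi_1 gamma(0) + phi_2 gamma(1) + c_1
  (E2) gamma(2) = phi_1 gamma(1) + phi_2 gamma(0)
From (E1): gamma(1) = A gamma(0) + B with
  A = phi_1 / (1 - phi_2) = 0.784 / 0.982 = 0.798371,   B = c_1 / (1 - phi_2) = 1.4 / 0.982 = 1.425662.
Insert (E2) into (E0): gamma(0) (1 - phi_2^2) = phi_1 (1 + phi_2) gamma(1) + c_0.
  phi_1 (1 + phi_2) = (0.784)(1.018) = 0.798112,   1 - phi_2^2 = 0.999676.
Replace gamma(1) by A gamma(0) + B and collect gamma(0):
  gamma(0) [0.999676 - (0.798112)(0.798371)] = (0.798112)(1.425662) + 5.5876
  gamma(0) * 0.362487 = 6.725438
  gamma(0) = 6.725438 / 0.362487 = 18.553608.
  gamma(1) = A gamma(0) + B = (0.798371)(18.553608) + (1.425662) = 16.238319.
Therefore gamma(1) = 16.2383 (to 4 decimal places).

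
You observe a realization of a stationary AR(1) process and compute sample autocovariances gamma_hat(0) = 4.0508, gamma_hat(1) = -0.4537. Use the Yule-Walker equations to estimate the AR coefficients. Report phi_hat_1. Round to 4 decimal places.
\hat\phi_{1} = -0.1120

The Yule-Walker equations for an AR(p) process read, in matrix form,
  Gamma_p phi = r_p,   with   (Gamma_p)_{ij} = gamma(|i - j|),
                       (r_p)_i = gamma(i),   i,j = 1..p.
Substitute the sample gammas (Toeplitz matrix and right-hand side of size 1):
  Gamma_p = [[4.0508]]
  r_p     = [-0.4537]
With p = 1 this is the single equation gamma(0) phi_1 = gamma(1):
  phi_hat_1 = gamma(1) / gamma(0) = -0.4537 / 4.0508 = -0.1120.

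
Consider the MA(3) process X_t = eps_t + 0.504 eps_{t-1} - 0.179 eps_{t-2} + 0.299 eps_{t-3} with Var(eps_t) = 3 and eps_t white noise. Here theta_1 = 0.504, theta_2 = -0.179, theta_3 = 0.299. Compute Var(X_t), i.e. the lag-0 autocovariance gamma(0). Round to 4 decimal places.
\gamma(0) = 4.1264

For an MA(q) process X_t = eps_t + sum_i theta_i eps_{t-i} with
Var(eps_t) = sigma^2, the variance is
  gamma(0) = sigma^2 * (1 + sum_i theta_i^2).
  sum_i theta_i^2 = (0.504)^2 + (-0.179)^2 + (0.299)^2 = 0.254016 + 0.032041 + 0.089401 = 0.375458.
  gamma(0) = 3 * (1 + 0.375458) = 3 * 1.375458 = 4.126374, which rounds to 4.1264.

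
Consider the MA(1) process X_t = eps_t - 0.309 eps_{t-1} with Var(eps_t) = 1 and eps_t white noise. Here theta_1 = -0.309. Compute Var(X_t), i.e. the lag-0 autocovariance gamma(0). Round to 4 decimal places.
\gamma(0) = 1.0955

For an MA(q) process X_t = eps_t + sum_i theta_i eps_{t-i} with
Var(eps_t) = sigma^2, the variance is
  gamma(0) = sigma^2 * (1 + sum_i theta_i^2).
  sum_i theta_i^2 = (-0.309)^2 = 0.095481.
  gamma(0) = 1 * (1 + 0.095481) = 1 * 1.095481 = 1.095481, which rounds to 1.0955.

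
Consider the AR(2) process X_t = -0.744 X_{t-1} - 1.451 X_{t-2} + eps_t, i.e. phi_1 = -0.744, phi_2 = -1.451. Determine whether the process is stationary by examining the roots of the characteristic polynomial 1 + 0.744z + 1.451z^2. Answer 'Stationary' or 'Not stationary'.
\text{Not stationary}

The AR(p) characteristic polynomial is P(z) = 1 + 0.744z + 1.451z^2.
Stationarity requires all roots to lie outside the unit circle, i.e. |z| > 1 for every root.
Set 1 + (0.744) z + (1.451) z^2 = 0, i.e. a z^2 + b z + c = 0 with a = 1.451, b = 0.744, c = 1.
Discriminant D = b^2 - 4ac = (0.744)^2 - 4*(1.451)*1 = 0.553536 - (5.804) = -5.250464.
D < 0, so the roots are the complex-conjugate pair z = (-b +/- i sqrt(-D)) / (2a) = -0.2564 +/- 0.7896i.
For a conjugate pair |z|^2 = z * conj(z) = (product of roots) = c/a = 1/(1.451) = 0.68918, so |z| = sqrt(0.68918) = 0.8302 for both roots.
Moduli of all roots: 0.8302, 0.8302.
All moduli strictly greater than 1? No.
Verdict: Not stationary.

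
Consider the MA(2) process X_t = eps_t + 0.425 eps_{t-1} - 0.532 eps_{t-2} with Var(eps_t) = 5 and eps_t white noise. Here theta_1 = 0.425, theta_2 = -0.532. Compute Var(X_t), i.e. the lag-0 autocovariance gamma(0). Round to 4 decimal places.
\gamma(0) = 7.3182

For an MA(q) process X_t = eps_t + sum_i theta_i eps_{t-i} with
Var(eps_t) = sigma^2, the variance is
  gamma(0) = sigma^2 * (1 + sum_i theta_i^2).
  sum_i theta_i^2 = (0.425)^2 + (-0.532)^2 = 0.180625 + 0.283024 = 0.463649.
  gamma(0) = 5 * (1 + 0.463649) = 5 * 1.463649 = 7.318245, which rounds to 7.3182.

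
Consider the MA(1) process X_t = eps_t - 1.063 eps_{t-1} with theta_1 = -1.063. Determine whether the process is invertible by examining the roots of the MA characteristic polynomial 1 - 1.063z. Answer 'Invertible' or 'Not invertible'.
\text{Not invertible}

The MA(q) characteristic polynomial is P(z) = 1 - 1.063z.
Invertibility requires all roots to lie outside the unit circle, i.e. |z| > 1 for every root.
This is linear in z: 1 + (-1.063) z = 0  =>  z = -1/(-1.063) = 0.940734,  |z| = 0.940734.
Moduli of all roots: 0.9407.
All moduli strictly greater than 1? No.
Verdict: Not invertible.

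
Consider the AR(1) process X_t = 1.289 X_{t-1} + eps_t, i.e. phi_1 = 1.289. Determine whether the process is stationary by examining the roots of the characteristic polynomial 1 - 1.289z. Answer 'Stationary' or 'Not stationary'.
\text{Not stationary}

The AR(p) characteristic polynomial is P(z) = 1 - 1.289z.
Stationarity requires all roots to lie outside the unit circle, i.e. |z| > 1 for every root.
This is linear in z: 1 + (-1.289) z = 0  =>  z = -1/(-1.289) = 0.775795,  |z| = 0.775795.
Moduli of all roots: 0.7758.
All moduli strictly greater than 1? No.
Verdict: Not stationary.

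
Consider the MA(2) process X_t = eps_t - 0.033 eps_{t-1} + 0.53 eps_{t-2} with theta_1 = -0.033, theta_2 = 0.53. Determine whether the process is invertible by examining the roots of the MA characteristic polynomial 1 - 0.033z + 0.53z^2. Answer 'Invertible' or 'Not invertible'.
\text{Invertible}

The MA(q) characteristic polynomial is P(z) = 1 - 0.033z + 0.53z^2.
Invertibility requires all roots to lie outside the unit circle, i.e. |z| > 1 for every root.
Set 1 + (-0.033) z + (0.53) z^2 = 0, i.e. a z^2 + b z + c = 0 with a = 0.53, b = -0.033, c = 1.
Discriminant D = b^2 - 4ac = (-0.033)^2 - 4*(0.53)*1 = 0.001089 - (2.12) = -2.118911.
D < 0, so the roots are the complex-conjugate pair z = (-b +/- i sqrt(-D)) / (2a) = 0.0311 +/- 1.3733i.
For a conjugate pair |z|^2 = z * conj(z) = (product of roots) = c/a = 1/(0.53) = 1.886792, so |z| = sqrt(1.886792) = 1.3736 for both roots.
Moduli of all roots: 1.3736, 1.3736.
All moduli strictly greater than 1? Yes.
Verdict: Invertible.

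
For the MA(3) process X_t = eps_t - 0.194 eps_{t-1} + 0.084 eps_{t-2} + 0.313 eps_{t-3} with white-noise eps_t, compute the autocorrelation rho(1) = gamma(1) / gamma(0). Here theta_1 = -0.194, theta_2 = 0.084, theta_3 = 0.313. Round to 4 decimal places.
\rho(1) = -0.1610

For an MA(q) process with theta_0 = 1, the autocovariance is
  gamma(k) = sigma^2 * sum_{i=0..q-k} theta_i * theta_{i+k},
and rho(k) = gamma(k) / gamma(0). Sigma^2 cancels.
  numerator   = (1)*(-0.194) + (-0.194)*(0.084) + (0.084)*(0.313) = -0.184004.
  denominator = (1)^2 + (-0.194)^2 + (0.084)^2 + (0.313)^2 = 1.142661.
  rho(1) = -0.184004 / 1.142661 = -0.1610.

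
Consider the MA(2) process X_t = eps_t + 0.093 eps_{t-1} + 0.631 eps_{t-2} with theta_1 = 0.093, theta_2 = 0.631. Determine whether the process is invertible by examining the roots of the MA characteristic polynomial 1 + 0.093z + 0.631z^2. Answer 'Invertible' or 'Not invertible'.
\text{Invertible}

The MA(q) characteristic polynomial is P(z) = 1 + 0.093z + 0.631z^2.
Invertibility requires all roots to lie outside the unit circle, i.e. |z| > 1 for every root.
Set 1 + (0.093) z + (0.631) z^2 = 0, i.e. a z^2 + b z + c = 0 with a = 0.631, b = 0.093, c = 1.
Discriminant D = b^2 - 4ac = (0.093)^2 - 4*(0.631)*1 = 0.008649 - (2.524) = -2.515351.
D < 0, so the roots are the complex-conjugate pair z = (-b +/- i sqrt(-D)) / (2a) = -0.0737 +/- 1.2567i.
For a conjugate pair |z|^2 = z * conj(z) = (product of roots) = c/a = 1/(0.631) = 1.584786, so |z| = sqrt(1.584786) = 1.2589 for both roots.
Moduli of all roots: 1.2589, 1.2589.
All moduli strictly greater than 1? Yes.
Verdict: Invertible.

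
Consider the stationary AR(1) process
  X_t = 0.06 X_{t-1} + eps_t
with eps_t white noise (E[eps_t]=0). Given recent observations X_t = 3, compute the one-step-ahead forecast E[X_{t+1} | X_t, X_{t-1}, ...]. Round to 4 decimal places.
E[X_{t+1} \mid \mathcal F_t] = 0.1800

For an AR(p) model X_t = c + sum_i phi_i X_{t-i} + eps_t, the
one-step-ahead conditional mean is
  E[X_{t+1} | X_t, ...] = c + sum_i phi_i X_{t+1-i}.
Substitute known values:
  E[X_{t+1} | ...] = (0.06) * (3)
                   = 0.1800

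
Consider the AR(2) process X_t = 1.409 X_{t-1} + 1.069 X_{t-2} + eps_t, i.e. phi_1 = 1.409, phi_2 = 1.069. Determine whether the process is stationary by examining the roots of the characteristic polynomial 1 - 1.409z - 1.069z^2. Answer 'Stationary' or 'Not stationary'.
\text{Not stationary}

The AR(p) characteristic polynomial is P(z) = 1 - 1.409z - 1.069z^2.
Stationarity requires all roots to lie outside the unit circle, i.e. |z| > 1 for every root.
Set 1 + (-1.409) z + (-1.069) z^2 = 0, i.e. a z^2 + b z + c = 0 with a = -1.069, b = -1.409, c = 1.
Discriminant D = b^2 - 4ac = (-1.409)^2 - 4*(-1.069)*1 = 1.985281 - (-4.276) = 6.261281.
D >= 0, so the roots are real: z = (-b +/- sqrt(D)) / (2a) = (1.409 +/- 2.502255) / (-2.138).
  z_1 = (1.409 + 2.502255) / (-2.138) = -1.8294,   |z_1| = 1.8294.
  z_2 = (1.409 - 2.502255) / (-2.138) = 0.5113,   |z_2| = 0.5113.
Moduli of all roots: 1.8294, 0.5113.
All moduli strictly greater than 1? No.
Verdict: Not stationary.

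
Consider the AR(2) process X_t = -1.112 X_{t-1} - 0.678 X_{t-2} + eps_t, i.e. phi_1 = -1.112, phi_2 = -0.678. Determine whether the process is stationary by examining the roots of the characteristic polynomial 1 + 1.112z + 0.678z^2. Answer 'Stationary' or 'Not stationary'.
\text{Stationary}

The AR(p) characteristic polynomial is P(z) = 1 + 1.112z + 0.678z^2.
Stationarity requires all roots to lie outside the unit circle, i.e. |z| > 1 for every root.
Set 1 + (1.112) z + (0.678) z^2 = 0, i.e. a z^2 + b z + c = 0 with a = 0.678, b = 1.112, c = 1.
Discriminant D = b^2 - 4ac = (1.112)^2 - 4*(0.678)*1 = 1.236544 - (2.712) = -1.475456.
D < 0, so the roots are the complex-conjugate pair z = (-b +/- i sqrt(-D)) / (2a) = -0.8201 +/- 0.8958i.
For a conjugate pair |z|^2 = z * conj(z) = (product of roots) = c/a = 1/(0.678) = 1.474926, so |z| = sqrt(1.474926) = 1.2145 for both roots.
Moduli of all roots: 1.2145, 1.2145.
All moduli strictly greater than 1? Yes.
Verdict: Stationary.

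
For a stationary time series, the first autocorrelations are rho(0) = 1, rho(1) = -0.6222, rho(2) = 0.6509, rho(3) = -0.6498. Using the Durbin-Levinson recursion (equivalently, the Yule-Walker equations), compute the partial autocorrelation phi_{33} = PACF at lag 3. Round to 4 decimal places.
\phi_{33} = -0.3030

The PACF at lag k is phi_{kk}, the last component of the solution
to the Yule-Walker system G_k phi = r_k where
  (G_k)_{ij} = rho(|i - j|), (r_k)_i = rho(i), i,j = 1..k.
Equivalently, Durbin-Levinson gives phi_{kk} iteratively:
  phi_{11} = rho(1)
  phi_{kk} = [rho(k) - sum_{j=1..k-1} phi_{k-1,j} rho(k-j)]
            / [1 - sum_{j=1..k-1} phi_{k-1,j} rho(j)],
  phi_{k,j} = phi_{k-1,j} - phi_{kk} phi_{k-1,k-j},  j = 1..k-1.
Step k = 1:
  phi_11 = rho(1) = -0.6222.
Step k = 2:
  phi_22 = [rho(2) - phi_11 rho(1)] / [1 - phi_11 rho(1)] = [0.6509 - (-0.6222)(-0.6222)] / [1 - (-0.6222)(-0.6222)]
         = 0.26376716 / 0.61286716 = 0.430382.
  Update: phi_21 = phi_11 - phi_22 phi_11 = -0.6222 - (0.430382)(-0.6222) = -0.354416.
Step k = 3:
  phi_33 = [rho(3) - phi_21 rho(2) - phi_22 rho(1)] / [1 - phi_21 rho(1) - phi_22 rho(2)]
    numerator   = -0.6498 - (-0.354416)(0.6509) - (0.430382)(-0.6222) = -0.15132668
    denominator = 1 - (-0.354416)(-0.6222) - (0.430382)(0.6509) = 0.49934645
  phi_33 = -0.15132668 / 0.49934645 = -0.303.
Therefore phi_{33} = -0.3030.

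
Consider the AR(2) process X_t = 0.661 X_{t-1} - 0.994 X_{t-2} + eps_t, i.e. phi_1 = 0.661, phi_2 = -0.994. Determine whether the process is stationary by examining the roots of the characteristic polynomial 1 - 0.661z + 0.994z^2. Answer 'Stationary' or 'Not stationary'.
\text{Stationary}

The AR(p) characteristic polynomial is P(z) = 1 - 0.661z + 0.994z^2.
Stationarity requires all roots to lie outside the unit circle, i.e. |z| > 1 for every root.
Set 1 + (-0.661) z + (0.994) z^2 = 0, i.e. a z^2 + b z + c = 0 with a = 0.994, b = -0.661, c = 1.
Discriminant D = b^2 - 4ac = (-0.661)^2 - 4*(0.994)*1 = 0.436921 - (3.976) = -3.539079.
D < 0, so the roots are the complex-conjugate pair z = (-b +/- i sqrt(-D)) / (2a) = 0.3325 +/- 0.9463i.
For a conjugate pair |z|^2 = z * conj(z) = (product of roots) = c/a = 1/(0.994) = 1.006036, so |z| = sqrt(1.006036) = 1.003 for both roots.
Moduli of all roots: 1.0030, 1.0030.
All moduli strictly greater than 1? Yes.
Verdict: Stationary.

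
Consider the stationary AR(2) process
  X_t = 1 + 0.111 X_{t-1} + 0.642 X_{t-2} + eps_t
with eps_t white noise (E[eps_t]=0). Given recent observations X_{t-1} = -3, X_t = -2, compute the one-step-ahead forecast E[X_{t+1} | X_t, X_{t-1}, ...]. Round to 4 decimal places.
E[X_{t+1} \mid \mathcal F_t] = -1.1480

For an AR(p) model X_t = c + sum_i phi_i X_{t-i} + eps_t, the
one-step-ahead conditional mean is
  E[X_{t+1} | X_t, ...] = c + sum_i phi_i X_{t+1-i}.
Substitute known values:
  E[X_{t+1} | ...] = 1 + (0.111) * (-2) + (0.642) * (-3)
                   = -1.1480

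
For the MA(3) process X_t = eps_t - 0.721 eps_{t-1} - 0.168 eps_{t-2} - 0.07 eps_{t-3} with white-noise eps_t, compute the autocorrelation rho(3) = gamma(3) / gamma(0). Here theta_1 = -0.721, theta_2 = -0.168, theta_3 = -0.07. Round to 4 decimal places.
\rho(3) = -0.0451

For an MA(q) process with theta_0 = 1, the autocovariance is
  gamma(k) = sigma^2 * sum_{i=0..q-k} theta_i * theta_{i+k},
and rho(k) = gamma(k) / gamma(0). Sigma^2 cancels.
  numerator   = (1)*(-0.07) = -0.07.
  denominator = (1)^2 + (-0.721)^2 + (-0.168)^2 + (-0.07)^2 = 1.552965.
  rho(3) = -0.07 / 1.552965 = -0.0451.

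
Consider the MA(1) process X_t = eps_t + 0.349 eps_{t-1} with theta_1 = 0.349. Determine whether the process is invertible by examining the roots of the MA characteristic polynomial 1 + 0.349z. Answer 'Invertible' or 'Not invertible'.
\text{Invertible}

The MA(q) characteristic polynomial is P(z) = 1 + 0.349z.
Invertibility requires all roots to lie outside the unit circle, i.e. |z| > 1 for every root.
This is linear in z: 1 + (0.349) z = 0  =>  z = -1/(0.349) = -2.86533,  |z| = 2.86533.
Moduli of all roots: 2.8653.
All moduli strictly greater than 1? Yes.
Verdict: Invertible.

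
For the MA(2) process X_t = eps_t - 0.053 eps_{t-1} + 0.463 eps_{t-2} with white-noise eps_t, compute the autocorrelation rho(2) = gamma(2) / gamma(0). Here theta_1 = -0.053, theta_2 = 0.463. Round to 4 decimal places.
\rho(2) = 0.3804

For an MA(q) process with theta_0 = 1, the autocovariance is
  gamma(k) = sigma^2 * sum_{i=0..q-k} theta_i * theta_{i+k},
and rho(k) = gamma(k) / gamma(0). Sigma^2 cancels.
  numerator   = (1)*(0.463) = 0.463.
  denominator = (1)^2 + (-0.053)^2 + (0.463)^2 = 1.217178.
  rho(2) = 0.463 / 1.217178 = 0.3804.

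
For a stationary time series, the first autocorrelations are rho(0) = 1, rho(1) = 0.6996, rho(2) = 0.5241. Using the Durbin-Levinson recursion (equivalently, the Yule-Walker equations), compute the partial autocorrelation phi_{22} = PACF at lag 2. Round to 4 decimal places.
\phi_{22} = 0.0679

The PACF at lag k is phi_{kk}, the last component of the solution
to the Yule-Walker system G_k phi = r_k where
  (G_k)_{ij} = rho(|i - j|), (r_k)_i = rho(i), i,j = 1..k.
Equivalently, Durbin-Levinson gives phi_{kk} iteratively:
  phi_{11} = rho(1)
  phi_{kk} = [rho(k) - sum_{j=1..k-1} phi_{k-1,j} rho(k-j)]
            / [1 - sum_{j=1..k-1} phi_{k-1,j} rho(j)],
  phi_{k,j} = phi_{k-1,j} - phi_{kk} phi_{k-1,k-j},  j = 1..k-1.
Step k = 1:
  phi_11 = rho(1) = 0.6996.
Step k = 2:
  phi_22 = [rho(2) - phi_11 rho(1)] / [1 - phi_11 rho(1)] = [0.5241 - (0.6996)(0.6996)] / [1 - (0.6996)(0.6996)]
         = 0.03465984 / 0.51055984 = 0.0679.
Therefore phi_{22} = 0.0679.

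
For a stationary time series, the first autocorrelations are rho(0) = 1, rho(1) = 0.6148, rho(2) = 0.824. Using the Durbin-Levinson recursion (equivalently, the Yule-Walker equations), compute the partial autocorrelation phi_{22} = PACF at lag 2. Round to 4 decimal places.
\phi_{22} = 0.7171

The PACF at lag k is phi_{kk}, the last component of the solution
to the Yule-Walker system G_k phi = r_k where
  (G_k)_{ij} = rho(|i - j|), (r_k)_i = rho(i), i,j = 1..k.
Equivalently, Durbin-Levinson gives phi_{kk} iteratively:
  phi_{11} = rho(1)
  phi_{kk} = [rho(k) - sum_{j=1..k-1} phi_{k-1,j} rho(k-j)]
            / [1 - sum_{j=1..k-1} phi_{k-1,j} rho(j)],
  phi_{k,j} = phi_{k-1,j} - phi_{kk} phi_{k-1,k-j},  j = 1..k-1.
Step k = 1:
  phi_11 = rho(1) = 0.6148.
Step k = 2:
  phi_22 = [rho(2) - phi_11 rho(1)] / [1 - phi_11 rho(1)] = [0.824 - (0.6148)(0.6148)] / [1 - (0.6148)(0.6148)]
         = 0.44602096 / 0.62202096 = 0.7171.
Therefore phi_{22} = 0.7171.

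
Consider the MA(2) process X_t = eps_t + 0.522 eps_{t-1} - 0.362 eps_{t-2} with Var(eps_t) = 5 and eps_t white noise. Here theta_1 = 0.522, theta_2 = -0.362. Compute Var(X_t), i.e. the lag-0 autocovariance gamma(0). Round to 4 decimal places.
\gamma(0) = 7.0176

For an MA(q) process X_t = eps_t + sum_i theta_i eps_{t-i} with
Var(eps_t) = sigma^2, the variance is
  gamma(0) = sigma^2 * (1 + sum_i theta_i^2).
  sum_i theta_i^2 = (0.522)^2 + (-0.362)^2 = 0.272484 + 0.131044 = 0.403528.
  gamma(0) = 5 * (1 + 0.403528) = 5 * 1.403528 = 7.01764, which rounds to 7.0176.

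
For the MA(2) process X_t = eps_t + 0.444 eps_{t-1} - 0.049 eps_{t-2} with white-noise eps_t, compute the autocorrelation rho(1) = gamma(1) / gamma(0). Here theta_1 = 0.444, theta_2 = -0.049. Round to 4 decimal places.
\rho(1) = 0.3520

For an MA(q) process with theta_0 = 1, the autocovariance is
  gamma(k) = sigma^2 * sum_{i=0..q-k} theta_i * theta_{i+k},
and rho(k) = gamma(k) / gamma(0). Sigma^2 cancels.
  numerator   = (1)*(0.444) + (0.444)*(-0.049) = 0.422244.
  denominator = (1)^2 + (0.444)^2 + (-0.049)^2 = 1.199537.
  rho(1) = 0.422244 / 1.199537 = 0.3520.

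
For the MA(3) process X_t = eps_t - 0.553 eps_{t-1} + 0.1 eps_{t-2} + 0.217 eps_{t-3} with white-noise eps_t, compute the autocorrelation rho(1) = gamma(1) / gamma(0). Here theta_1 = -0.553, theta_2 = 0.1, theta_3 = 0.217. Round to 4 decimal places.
\rho(1) = -0.4304

For an MA(q) process with theta_0 = 1, the autocovariance is
  gamma(k) = sigma^2 * sum_{i=0..q-k} theta_i * theta_{i+k},
and rho(k) = gamma(k) / gamma(0). Sigma^2 cancels.
  numerator   = (1)*(-0.553) + (-0.553)*(0.1) + (0.1)*(0.217) = -0.5866.
  denominator = (1)^2 + (-0.553)^2 + (0.1)^2 + (0.217)^2 = 1.362898.
  rho(1) = -0.5866 / 1.362898 = -0.4304.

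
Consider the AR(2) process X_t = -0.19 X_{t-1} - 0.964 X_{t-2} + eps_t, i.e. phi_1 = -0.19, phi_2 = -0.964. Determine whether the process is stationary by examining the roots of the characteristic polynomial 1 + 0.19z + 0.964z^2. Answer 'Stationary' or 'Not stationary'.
\text{Stationary}

The AR(p) characteristic polynomial is P(z) = 1 + 0.19z + 0.964z^2.
Stationarity requires all roots to lie outside the unit circle, i.e. |z| > 1 for every root.
Set 1 + (0.19) z + (0.964) z^2 = 0, i.e. a z^2 + b z + c = 0 with a = 0.964, b = 0.19, c = 1.
Discriminant D = b^2 - 4ac = (0.19)^2 - 4*(0.964)*1 = 0.0361 - (3.856) = -3.8199.
D < 0, so the roots are the complex-conjugate pair z = (-b +/- i sqrt(-D)) / (2a) = -0.0985 +/- 1.0137i.
For a conjugate pair |z|^2 = z * conj(z) = (product of roots) = c/a = 1/(0.964) = 1.037344, so |z| = sqrt(1.037344) = 1.0185 for both roots.
Moduli of all roots: 1.0185, 1.0185.
All moduli strictly greater than 1? Yes.
Verdict: Stationary.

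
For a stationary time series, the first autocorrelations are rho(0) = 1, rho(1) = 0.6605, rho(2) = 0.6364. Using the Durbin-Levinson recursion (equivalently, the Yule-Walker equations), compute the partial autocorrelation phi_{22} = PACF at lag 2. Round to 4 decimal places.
\phi_{22} = 0.3550

The PACF at lag k is phi_{kk}, the last component of the solution
to the Yule-Walker system G_k phi = r_k where
  (G_k)_{ij} = rho(|i - j|), (r_k)_i = rho(i), i,j = 1..k.
Equivalently, Durbin-Levinson gives phi_{kk} iteratively:
  phi_{11} = rho(1)
  phi_{kk} = [rho(k) - sum_{j=1..k-1} phi_{k-1,j} rho(k-j)]
            / [1 - sum_{j=1..k-1} phi_{k-1,j} rho(j)],
  phi_{k,j} = phi_{k-1,j} - phi_{kk} phi_{k-1,k-j},  j = 1..k-1.
Step k = 1:
  phi_11 = rho(1) = 0.6605.
Step k = 2:
  phi_22 = [rho(2) - phi_11 rho(1)] / [1 - phi_11 rho(1)] = [0.6364 - (0.6605)(0.6605)] / [1 - (0.6605)(0.6605)]
         = 0.20013975 / 0.56373975 = 0.355.
Therefore phi_{22} = 0.3550.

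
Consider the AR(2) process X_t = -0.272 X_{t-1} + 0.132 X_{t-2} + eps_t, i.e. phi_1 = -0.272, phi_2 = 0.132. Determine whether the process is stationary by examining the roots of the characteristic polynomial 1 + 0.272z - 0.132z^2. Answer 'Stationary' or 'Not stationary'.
\text{Stationary}

The AR(p) characteristic polynomial is P(z) = 1 + 0.272z - 0.132z^2.
Stationarity requires all roots to lie outside the unit circle, i.e. |z| > 1 for every root.
Set 1 + (0.272) z + (-0.132) z^2 = 0, i.e. a z^2 + b z + c = 0 with a = -0.132, b = 0.272, c = 1.
Discriminant D = b^2 - 4ac = (0.272)^2 - 4*(-0.132)*1 = 0.073984 - (-0.528) = 0.601984.
D >= 0, so the roots are real: z = (-b +/- sqrt(D)) / (2a) = (-0.272 +/- 0.775876) / (-0.264).
  z_1 = (-0.272 + 0.775876) / (-0.264) = -1.9086,   |z_1| = 1.9086.
  z_2 = (-0.272 - 0.775876) / (-0.264) = 3.9692,   |z_2| = 3.9692.
Moduli of all roots: 1.9086, 3.9692.
All moduli strictly greater than 1? Yes.
Verdict: Stationary.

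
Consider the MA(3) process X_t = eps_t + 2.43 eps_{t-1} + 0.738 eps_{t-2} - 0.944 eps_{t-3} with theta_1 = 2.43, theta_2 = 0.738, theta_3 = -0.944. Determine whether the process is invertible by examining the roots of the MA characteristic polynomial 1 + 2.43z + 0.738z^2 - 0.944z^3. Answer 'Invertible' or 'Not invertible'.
\text{Not invertible}

The MA(q) characteristic polynomial is P(z) = 1 + 2.43z + 0.738z^2 - 0.944z^3.
Invertibility requires all roots to lie outside the unit circle, i.e. |z| > 1 for every root.
Degree 3: look for a simple real root z0 first, then factor out (1 - z/z0) and solve the remaining quadratic.
Testing z0 = -0.625: P(-0.625) = 1 + (2.43)(-0.625) + (0.738)(-0.625)^2 + (-0.944)(-0.625)^3
  = 1 + (-1.51875) + (0.288281) + (0.230469) = 0.  So z_0 = -0.625 is a root, |z_0| = 0.625.
Divide out the factor (1 + 1.6 z) = (1 - z/z0) (since 1/z0 = -1.6):
  P(z) = (1 + 1.6 z)(1 + (0.83) z + (-0.59) z^2)
  [check: z-coef 0.83 - (-1.6) = 2.43; z^2-coef -0.59 - (-1.6)(0.83) = 0.738; z^3-coef -(-1.6)(-0.59) = -0.944.]
Remaining roots from the quadratic factor 1 + (0.83) z + (-0.59) z^2:
  Set 1 + (0.83) z + (-0.59) z^2 = 0, i.e. a z^2 + b z + c = 0 with a = -0.59, b = 0.83, c = 1.
  Discriminant D = b^2 - 4ac = (0.83)^2 - 4*(-0.59)*1 = 0.6889 - (-2.36) = 3.0489.
  D >= 0, so the roots are real: z = (-b +/- sqrt(D)) / (2a) = (-0.83 +/- 1.74611) / (-1.18).
    z_1 = (-0.83 + 1.74611) / (-1.18) = -0.7764,   |z_1| = 0.7764.
    z_2 = (-0.83 - 1.74611) / (-1.18) = 2.1831,   |z_2| = 2.1831.
Moduli of all roots: 0.6250, 0.7764, 2.1831.
All moduli strictly greater than 1? No.
Verdict: Not invertible.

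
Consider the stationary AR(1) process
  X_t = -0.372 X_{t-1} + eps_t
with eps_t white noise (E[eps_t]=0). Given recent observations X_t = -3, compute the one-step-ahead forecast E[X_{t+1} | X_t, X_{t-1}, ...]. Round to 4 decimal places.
E[X_{t+1} \mid \mathcal F_t] = 1.1160

For an AR(p) model X_t = c + sum_i phi_i X_{t-i} + eps_t, the
one-step-ahead conditional mean is
  E[X_{t+1} | X_t, ...] = c + sum_i phi_i X_{t+1-i}.
Substitute known values:
  E[X_{t+1} | ...] = (-0.372) * (-3)
                   = 1.1160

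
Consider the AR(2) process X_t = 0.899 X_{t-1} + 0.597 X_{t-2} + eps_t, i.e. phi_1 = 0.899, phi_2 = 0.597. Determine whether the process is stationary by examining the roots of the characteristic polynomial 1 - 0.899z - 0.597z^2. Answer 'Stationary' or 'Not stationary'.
\text{Not stationary}

The AR(p) characteristic polynomial is P(z) = 1 - 0.899z - 0.597z^2.
Stationarity requires all roots to lie outside the unit circle, i.e. |z| > 1 for every root.
Set 1 + (-0.899) z + (-0.597) z^2 = 0, i.e. a z^2 + b z + c = 0 with a = -0.597, b = -0.899, c = 1.
Discriminant D = b^2 - 4ac = (-0.899)^2 - 4*(-0.597)*1 = 0.808201 - (-2.388) = 3.196201.
D >= 0, so the roots are real: z = (-b +/- sqrt(D)) / (2a) = (0.899 +/- 1.787792) / (-1.194).
  z_1 = (0.899 + 1.787792) / (-1.194) = -2.2502,   |z_1| = 2.2502.
  z_2 = (0.899 - 1.787792) / (-1.194) = 0.7444,   |z_2| = 0.7444.
Moduli of all roots: 2.2502, 0.7444.
All moduli strictly greater than 1? No.
Verdict: Not stationary.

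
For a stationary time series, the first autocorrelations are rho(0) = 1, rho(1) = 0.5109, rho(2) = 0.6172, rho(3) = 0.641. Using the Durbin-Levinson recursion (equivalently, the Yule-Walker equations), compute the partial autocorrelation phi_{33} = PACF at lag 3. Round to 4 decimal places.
\phi_{33} = 0.4079

The PACF at lag k is phi_{kk}, the last component of the solution
to the Yule-Walker system G_k phi = r_k where
  (G_k)_{ij} = rho(|i - j|), (r_k)_i = rho(i), i,j = 1..k.
Equivalently, Durbin-Levinson gives phi_{kk} iteratively:
  phi_{11} = rho(1)
  phi_{kk} = [rho(k) - sum_{j=1..k-1} phi_{k-1,j} rho(k-j)]
            / [1 - sum_{j=1..k-1} phi_{k-1,j} rho(j)],
  phi_{k,j} = phi_{k-1,j} - phi_{kk} phi_{k-1,k-j},  j = 1..k-1.
Step k = 1:
  phi_11 = rho(1) = 0.5109.
Step k = 2:
  phi_22 = [rho(2) - phi_11 rho(1)] / [1 - phi_11 rho(1)] = [0.6172 - (0.5109)(0.5109)] / [1 - (0.5109)(0.5109)]
         = 0.35618119 / 0.73898119 = 0.48199.
  Update: phi_21 = phi_11 - phi_22 phi_11 = 0.5109 - (0.48199)(0.5109) = 0.264652.
Step k = 3:
  phi_33 = [rho(3) - phi_21 rho(2) - phi_22 rho(1)] / [1 - phi_21 rho(1) - phi_22 rho(2)]
    numerator   = 0.641 - (0.264652)(0.6172) - (0.48199)(0.5109) = 0.23140861
    denominator = 1 - (0.264652)(0.5109) - (0.48199)(0.6172) = 0.56730559
  phi_33 = 0.23140861 / 0.56730559 = 0.4079.
Therefore phi_{33} = 0.4079.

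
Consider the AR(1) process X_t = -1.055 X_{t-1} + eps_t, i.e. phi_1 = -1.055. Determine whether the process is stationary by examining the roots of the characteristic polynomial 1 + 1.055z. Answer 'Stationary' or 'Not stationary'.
\text{Not stationary}

The AR(p) characteristic polynomial is P(z) = 1 + 1.055z.
Stationarity requires all roots to lie outside the unit circle, i.e. |z| > 1 for every root.
This is linear in z: 1 + (1.055) z = 0  =>  z = -1/(1.055) = -0.947867,  |z| = 0.947867.
Moduli of all roots: 0.9479.
All moduli strictly greater than 1? No.
Verdict: Not stationary.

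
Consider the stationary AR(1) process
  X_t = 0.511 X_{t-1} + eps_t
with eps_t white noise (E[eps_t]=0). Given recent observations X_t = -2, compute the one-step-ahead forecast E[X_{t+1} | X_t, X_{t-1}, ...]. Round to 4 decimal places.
E[X_{t+1} \mid \mathcal F_t] = -1.0220

For an AR(p) model X_t = c + sum_i phi_i X_{t-i} + eps_t, the
one-step-ahead conditional mean is
  E[X_{t+1} | X_t, ...] = c + sum_i phi_i X_{t+1-i}.
Substitute known values:
  E[X_{t+1} | ...] = (0.511) * (-2)
                   = -1.0220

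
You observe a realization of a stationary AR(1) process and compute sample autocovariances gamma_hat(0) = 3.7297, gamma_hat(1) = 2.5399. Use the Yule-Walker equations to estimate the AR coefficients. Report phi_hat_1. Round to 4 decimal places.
\hat\phi_{1} = 0.6810

The Yule-Walker equations for an AR(p) process read, in matrix form,
  Gamma_p phi = r_p,   with   (Gamma_p)_{ij} = gamma(|i - j|),
                       (r_p)_i = gamma(i),   i,j = 1..p.
Substitute the sample gammas (Toeplitz matrix and right-hand side of size 1):
  Gamma_p = [[3.7297]]
  r_p     = [2.5399]
With p = 1 this is the single equation gamma(0) phi_1 = gamma(1):
  phi_hat_1 = gamma(1) / gamma(0) = 2.5399 / 3.7297 = 0.6810.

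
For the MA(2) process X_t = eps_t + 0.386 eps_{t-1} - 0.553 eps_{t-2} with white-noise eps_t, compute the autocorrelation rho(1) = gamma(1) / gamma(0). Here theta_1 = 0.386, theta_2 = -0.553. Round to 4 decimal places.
\rho(1) = 0.1186

For an MA(q) process with theta_0 = 1, the autocovariance is
  gamma(k) = sigma^2 * sum_{i=0..q-k} theta_i * theta_{i+k},
and rho(k) = gamma(k) / gamma(0). Sigma^2 cancels.
  numerator   = (1)*(0.386) + (0.386)*(-0.553) = 0.172542.
  denominator = (1)^2 + (0.386)^2 + (-0.553)^2 = 1.454805.
  rho(1) = 0.172542 / 1.454805 = 0.1186.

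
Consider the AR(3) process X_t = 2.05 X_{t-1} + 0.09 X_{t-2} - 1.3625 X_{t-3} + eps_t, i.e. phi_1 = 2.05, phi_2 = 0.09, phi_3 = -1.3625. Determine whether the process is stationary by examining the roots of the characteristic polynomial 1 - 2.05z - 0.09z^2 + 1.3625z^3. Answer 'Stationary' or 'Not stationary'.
\text{Not stationary}

The AR(p) characteristic polynomial is P(z) = 1 - 2.05z - 0.09z^2 + 1.3625z^3.
Stationarity requires all roots to lie outside the unit circle, i.e. |z| > 1 for every root.
Degree 3: look for a simple real root z0 first, then factor out (1 - z/z0) and solve the remaining quadratic.
Testing z0 = 0.8: P(0.8) = 1 + (-2.05)(0.8) + (-0.09)(0.8)^2 + (1.3625)(0.8)^3
  = 1 + (-1.64) + (-0.0576) + (0.6976) = 0.  So z_0 = 0.8 is a root, |z_0| = 0.8.
Divide out the factor (1 - 1.25 z) = (1 - z/z0) (since 1/z0 = 1.25):
  P(z) = (1 - 1.25 z)(1 + (-0.8) z + (-1.09) z^2)
  [check: z-coef -0.8 - (1.25) = -2.05; z^2-coef -1.09 - (1.25)(-0.8) = -0.09; z^3-coef -(1.25)(-1.09) = 1.3625.]
Remaining roots from the quadratic factor 1 + (-0.8) z + (-1.09) z^2:
  Set 1 + (-0.8) z + (-1.09) z^2 = 0, i.e. a z^2 + b z + c = 0 with a = -1.09, b = -0.8, c = 1.
  Discriminant D = b^2 - 4ac = (-0.8)^2 - 4*(-1.09)*1 = 0.64 - (-4.36) = 5.
  D >= 0, so the roots are real: z = (-b +/- sqrt(D)) / (2a) = (0.8 +/- 2.236068) / (-2.18).
    z_1 = (0.8 + 2.236068) / (-2.18) = -1.3927,   |z_1| = 1.3927.
    z_2 = (0.8 - 2.236068) / (-2.18) = 0.6587,   |z_2| = 0.6587.
Moduli of all roots: 0.8000, 1.3927, 0.6587.
All moduli strictly greater than 1? No.
Verdict: Not stationary.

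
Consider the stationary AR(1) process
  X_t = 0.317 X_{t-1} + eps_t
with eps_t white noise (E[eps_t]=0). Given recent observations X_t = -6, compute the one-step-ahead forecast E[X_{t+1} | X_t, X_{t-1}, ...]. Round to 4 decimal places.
E[X_{t+1} \mid \mathcal F_t] = -1.9020

For an AR(p) model X_t = c + sum_i phi_i X_{t-i} + eps_t, the
one-step-ahead conditional mean is
  E[X_{t+1} | X_t, ...] = c + sum_i phi_i X_{t+1-i}.
Substitute known values:
  E[X_{t+1} | ...] = (0.317) * (-6)
                   = -1.9020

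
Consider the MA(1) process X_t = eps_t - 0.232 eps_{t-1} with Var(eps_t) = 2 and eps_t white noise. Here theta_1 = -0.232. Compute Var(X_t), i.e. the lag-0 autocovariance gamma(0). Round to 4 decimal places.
\gamma(0) = 2.1076

For an MA(q) process X_t = eps_t + sum_i theta_i eps_{t-i} with
Var(eps_t) = sigma^2, the variance is
  gamma(0) = sigma^2 * (1 + sum_i theta_i^2).
  sum_i theta_i^2 = (-0.232)^2 = 0.053824.
  gamma(0) = 2 * (1 + 0.053824) = 2 * 1.053824 = 2.107648, which rounds to 2.1076.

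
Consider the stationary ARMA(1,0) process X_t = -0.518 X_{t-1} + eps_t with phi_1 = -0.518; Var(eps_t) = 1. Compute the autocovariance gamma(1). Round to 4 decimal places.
\gamma(1) = -0.7080

Multiply the model equation by X_{t-k} and take expectations. With theta_0 = psi_0 = 1 and psi_j the MA(infinity) weights, this gives
  gamma(k) - sum_i phi_i gamma(k-i) = c_k,
  c_k = sigma^2 * sum_{j=k..q} theta_j psi_{j-k}   (c_k = 0 for k > q),
using gamma(-m) = gamma(m).
Pure AR (q = 0): c_0 = sigma^2 = 1, c_k = 0 for k >= 1.
Equations for k = 0 and k = 1 (AR order 1):
  gamma(0) = phi_1 gamma(1) + c_0
  gamma(1) = phi_1 gamma(0) + c_1
Substituting the second into the first: gamma(0) (1 - phi_1^2) = c_0 + phi_1 c_1, so
  gamma(0) = c_0 / (1 - phi_1^2) = 1 / (1 - (-0.518)^2) = 1 / 0.731676 = 1.366725.
  gamma(1) = phi_1 gamma(0) = (-0.518)(1.366725) = -0.707964.
Therefore gamma(1) = -0.7080 (to 4 decimal places).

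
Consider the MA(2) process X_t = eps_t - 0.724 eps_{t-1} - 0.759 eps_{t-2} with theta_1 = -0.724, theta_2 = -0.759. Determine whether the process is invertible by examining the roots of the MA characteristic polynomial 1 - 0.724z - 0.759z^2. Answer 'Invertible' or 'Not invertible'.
\text{Not invertible}

The MA(q) characteristic polynomial is P(z) = 1 - 0.724z - 0.759z^2.
Invertibility requires all roots to lie outside the unit circle, i.e. |z| > 1 for every root.
Set 1 + (-0.724) z + (-0.759) z^2 = 0, i.e. a z^2 + b z + c = 0 with a = -0.759, b = -0.724, c = 1.
Discriminant D = b^2 - 4ac = (-0.724)^2 - 4*(-0.759)*1 = 0.524176 - (-3.036) = 3.560176.
D >= 0, so the roots are real: z = (-b +/- sqrt(D)) / (2a) = (0.724 +/- 1.886843) / (-1.518).
  z_1 = (0.724 + 1.886843) / (-1.518) = -1.7199,   |z_1| = 1.7199.
  z_2 = (0.724 - 1.886843) / (-1.518) = 0.766,   |z_2| = 0.766.
Moduli of all roots: 1.7199, 0.7660.
All moduli strictly greater than 1? No.
Verdict: Not invertible.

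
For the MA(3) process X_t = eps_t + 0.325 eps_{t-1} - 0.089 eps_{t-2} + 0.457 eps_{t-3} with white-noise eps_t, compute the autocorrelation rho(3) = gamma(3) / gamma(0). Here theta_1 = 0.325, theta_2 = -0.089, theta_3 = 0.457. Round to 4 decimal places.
\rho(3) = 0.3456

For an MA(q) process with theta_0 = 1, the autocovariance is
  gamma(k) = sigma^2 * sum_{i=0..q-k} theta_i * theta_{i+k},
and rho(k) = gamma(k) / gamma(0). Sigma^2 cancels.
  numerator   = (1)*(0.457) = 0.457.
  denominator = (1)^2 + (0.325)^2 + (-0.089)^2 + (0.457)^2 = 1.322395.
  rho(3) = 0.457 / 1.322395 = 0.3456.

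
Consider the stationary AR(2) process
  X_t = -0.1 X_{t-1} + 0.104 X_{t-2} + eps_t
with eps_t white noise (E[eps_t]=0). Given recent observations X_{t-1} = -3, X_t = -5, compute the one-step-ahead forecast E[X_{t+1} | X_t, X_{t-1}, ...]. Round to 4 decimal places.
E[X_{t+1} \mid \mathcal F_t] = 0.1880

For an AR(p) model X_t = c + sum_i phi_i X_{t-i} + eps_t, the
one-step-ahead conditional mean is
  E[X_{t+1} | X_t, ...] = c + sum_i phi_i X_{t+1-i}.
Substitute known values:
  E[X_{t+1} | ...] = (-0.1) * (-5) + (0.104) * (-3)
                   = 0.1880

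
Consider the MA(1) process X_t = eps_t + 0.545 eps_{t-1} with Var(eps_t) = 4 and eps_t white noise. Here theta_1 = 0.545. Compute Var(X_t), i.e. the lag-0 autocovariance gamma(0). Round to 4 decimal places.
\gamma(0) = 5.1881

For an MA(q) process X_t = eps_t + sum_i theta_i eps_{t-i} with
Var(eps_t) = sigma^2, the variance is
  gamma(0) = sigma^2 * (1 + sum_i theta_i^2).
  sum_i theta_i^2 = (0.545)^2 = 0.297025.
  gamma(0) = 4 * (1 + 0.297025) = 4 * 1.297025 = 5.1881.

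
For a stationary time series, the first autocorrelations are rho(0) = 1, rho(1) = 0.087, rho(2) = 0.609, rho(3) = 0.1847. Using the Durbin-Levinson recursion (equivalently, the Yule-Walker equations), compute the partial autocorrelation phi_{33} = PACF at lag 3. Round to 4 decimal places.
\phi_{33} = 0.1769

The PACF at lag k is phi_{kk}, the last component of the solution
to the Yule-Walker system G_k phi = r_k where
  (G_k)_{ij} = rho(|i - j|), (r_k)_i = rho(i), i,j = 1..k.
Equivalently, Durbin-Levinson gives phi_{kk} iteratively:
  phi_{11} = rho(1)
  phi_{kk} = [rho(k) - sum_{j=1..k-1} phi_{k-1,j} rho(k-j)]
            / [1 - sum_{j=1..k-1} phi_{k-1,j} rho(j)],
  phi_{k,j} = phi_{k-1,j} - phi_{kk} phi_{k-1,k-j},  j = 1..k-1.
Step k = 1:
  phi_11 = rho(1) = 0.087.
Step k = 2:
  phi_22 = [rho(2) - phi_11 rho(1)] / [1 - phi_11 rho(1)] = [0.609 - (0.087)(0.087)] / [1 - (0.087)(0.087)]
         = 0.601431 / 0.992431 = 0.606018.
  Update: phi_21 = phi_11 - phi_22 phi_11 = 0.087 - (0.606018)(0.087) = 0.034276.
Step k = 3:
  phi_33 = [rho(3) - phi_21 rho(2) - phi_22 rho(1)] / [1 - phi_21 rho(1) - phi_22 rho(2)]
    numerator   = 0.1847 - (0.034276)(0.609) - (0.606018)(0.087) = 0.11110209
    denominator = 1 - (0.034276)(0.087) - (0.606018)(0.609) = 0.62795302
  phi_33 = 0.11110209 / 0.62795302 = 0.1769.
Therefore phi_{33} = 0.1769.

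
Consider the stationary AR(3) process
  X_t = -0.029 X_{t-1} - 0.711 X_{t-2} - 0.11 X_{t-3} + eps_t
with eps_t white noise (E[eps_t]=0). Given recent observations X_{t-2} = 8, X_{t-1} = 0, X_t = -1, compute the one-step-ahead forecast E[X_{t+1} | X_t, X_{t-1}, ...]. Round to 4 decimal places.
E[X_{t+1} \mid \mathcal F_t] = -0.8510

For an AR(p) model X_t = c + sum_i phi_i X_{t-i} + eps_t, the
one-step-ahead conditional mean is
  E[X_{t+1} | X_t, ...] = c + sum_i phi_i X_{t+1-i}.
Substitute known values:
  E[X_{t+1} | ...] = (-0.029) * (-1) + (-0.711) * (0) + (-0.11) * (8)
                   = -0.8510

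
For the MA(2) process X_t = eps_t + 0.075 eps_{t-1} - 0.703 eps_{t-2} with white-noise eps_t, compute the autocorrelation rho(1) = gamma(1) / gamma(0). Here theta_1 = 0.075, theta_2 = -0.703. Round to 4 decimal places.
\rho(1) = 0.0149

For an MA(q) process with theta_0 = 1, the autocovariance is
  gamma(k) = sigma^2 * sum_{i=0..q-k} theta_i * theta_{i+k},
and rho(k) = gamma(k) / gamma(0). Sigma^2 cancels.
  numerator   = (1)*(0.075) + (0.075)*(-0.703) = 0.022275.
  denominator = (1)^2 + (0.075)^2 + (-0.703)^2 = 1.499834.
  rho(1) = 0.022275 / 1.499834 = 0.0149.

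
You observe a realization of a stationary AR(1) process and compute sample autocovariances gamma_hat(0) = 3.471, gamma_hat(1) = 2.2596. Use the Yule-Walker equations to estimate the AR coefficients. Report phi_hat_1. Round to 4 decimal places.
\hat\phi_{1} = 0.6510

The Yule-Walker equations for an AR(p) process read, in matrix form,
  Gamma_p phi = r_p,   with   (Gamma_p)_{ij} = gamma(|i - j|),
                       (r_p)_i = gamma(i),   i,j = 1..p.
Substitute the sample gammas (Toeplitz matrix and right-hand side of size 1):
  Gamma_p = [[3.471]]
  r_p     = [2.2596]
With p = 1 this is the single equation gamma(0) phi_1 = gamma(1):
  phi_hat_1 = gamma(1) / gamma(0) = 2.2596 / 3.471 = 0.6510.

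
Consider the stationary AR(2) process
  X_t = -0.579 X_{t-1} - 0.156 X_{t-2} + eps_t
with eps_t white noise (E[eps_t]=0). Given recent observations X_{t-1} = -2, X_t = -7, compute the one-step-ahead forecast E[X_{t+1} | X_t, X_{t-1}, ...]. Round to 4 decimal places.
E[X_{t+1} \mid \mathcal F_t] = 4.3650

For an AR(p) model X_t = c + sum_i phi_i X_{t-i} + eps_t, the
one-step-ahead conditional mean is
  E[X_{t+1} | X_t, ...] = c + sum_i phi_i X_{t+1-i}.
Substitute known values:
  E[X_{t+1} | ...] = (-0.579) * (-7) + (-0.156) * (-2)
                   = 4.3650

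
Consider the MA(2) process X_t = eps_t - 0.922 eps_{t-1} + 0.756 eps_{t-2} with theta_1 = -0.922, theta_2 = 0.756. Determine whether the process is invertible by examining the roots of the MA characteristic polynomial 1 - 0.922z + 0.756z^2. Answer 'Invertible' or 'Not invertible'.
\text{Invertible}

The MA(q) characteristic polynomial is P(z) = 1 - 0.922z + 0.756z^2.
Invertibility requires all roots to lie outside the unit circle, i.e. |z| > 1 for every root.
Set 1 + (-0.922) z + (0.756) z^2 = 0, i.e. a z^2 + b z + c = 0 with a = 0.756, b = -0.922, c = 1.
Discriminant D = b^2 - 4ac = (-0.922)^2 - 4*(0.756)*1 = 0.850084 - (3.024) = -2.173916.
D < 0, so the roots are the complex-conjugate pair z = (-b +/- i sqrt(-D)) / (2a) = 0.6098 +/- 0.9751i.
For a conjugate pair |z|^2 = z * conj(z) = (product of roots) = c/a = 1/(0.756) = 1.322751, so |z| = sqrt(1.322751) = 1.1501 for both roots.
Moduli of all roots: 1.1501, 1.1501.
All moduli strictly greater than 1? Yes.
Verdict: Invertible.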